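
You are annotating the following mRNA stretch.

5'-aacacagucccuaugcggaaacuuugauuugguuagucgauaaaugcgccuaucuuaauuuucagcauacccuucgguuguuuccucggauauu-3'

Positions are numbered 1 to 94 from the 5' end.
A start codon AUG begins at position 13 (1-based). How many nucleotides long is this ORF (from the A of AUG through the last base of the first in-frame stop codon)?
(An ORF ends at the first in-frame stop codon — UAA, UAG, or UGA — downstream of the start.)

Codons from position 13: AUG (13–15), CGG (16–18), AAA (19–21), CUU (22–24), UGA (25–27).
UGA is the first in-frame stop; ORF spans 13–27, 15 nucleotides.

15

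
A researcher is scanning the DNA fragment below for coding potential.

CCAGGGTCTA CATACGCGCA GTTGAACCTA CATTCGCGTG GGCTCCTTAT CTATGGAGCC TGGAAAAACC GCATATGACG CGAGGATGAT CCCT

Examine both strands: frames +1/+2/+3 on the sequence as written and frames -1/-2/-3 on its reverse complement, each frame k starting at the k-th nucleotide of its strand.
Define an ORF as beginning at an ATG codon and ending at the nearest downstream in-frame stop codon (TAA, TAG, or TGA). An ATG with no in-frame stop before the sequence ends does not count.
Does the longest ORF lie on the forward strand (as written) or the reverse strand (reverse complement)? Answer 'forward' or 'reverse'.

Reverse complement (5'→3'): AGGGATCATCCTCGCGTCATATGCGGTTTTTCCAGGCTCCATAGATAAGGAGCCCACGCGAATGTAGGTTCAACTGCGCGTATGTAGACCCTGG
Frame +1: CCA GGG TCT ACA TAC GCG CAG TTG AAC CTA CAT TCG CGT GGG CTC CTT ATC TAT GGA GCC TGG AAA AAC CGC ATA TGA CGC GAG GAT GAT CCC — no ATG→stop ORF.
Frame +2: CAG GGT CTA CAT ACG CGC AGT TGA ACC TAC ATT CGC GTG GGC TCC TTA TCT ATG GAG CCT GGA AAA ACC GCA TAT GAC GCG AGG ATG ATC CCT — no ATG→stop ORF.
Frame +3: AGG GTC TAC ATA CGC GCA GTT GAA CCT ACA TTC GCG TGG GCT CCT TAT CTA TGG AGC CTG GAA AAA CCG CAT ATG ACG CGA GGA TGA TCC — ATG at 75, stop TGA at 87 → 15 nt.
Frame -1: AGG GAT CAT CCT CGC GTC ATA TGC GGT TTT TCC AGG CTC CAT AGA TAA GGA GCC CAC GCG AAT GTA GGT TCA ACT GCG CGT ATG TAG ACC CTG — ATG at 82, stop TAG at 85 → 6 nt.
Frame -2: GGG ATC ATC CTC GCG TCA TAT GCG GTT TTT CCA GGC TCC ATA GAT AAG GAG CCC ACG CGA ATG TAG GTT CAA CTG CGC GTA TGT AGA CCC TGG — ATG at 62, stop TAG at 65 → 6 nt.
Frame -3: GGA TCA TCC TCG CGT CAT ATG CGG TTT TTC CAG GCT CCA TAG ATA AGG AGC CCA CGC GAA TGT AGG TTC AAC TGC GCG TAT GTA GAC CCT — ATG at 21, stop TAG at 42 → 24 nt.
Forward-strand max 15 nt; reverse-strand max 24 nt. The reverse strand has the longer ORF.

reverse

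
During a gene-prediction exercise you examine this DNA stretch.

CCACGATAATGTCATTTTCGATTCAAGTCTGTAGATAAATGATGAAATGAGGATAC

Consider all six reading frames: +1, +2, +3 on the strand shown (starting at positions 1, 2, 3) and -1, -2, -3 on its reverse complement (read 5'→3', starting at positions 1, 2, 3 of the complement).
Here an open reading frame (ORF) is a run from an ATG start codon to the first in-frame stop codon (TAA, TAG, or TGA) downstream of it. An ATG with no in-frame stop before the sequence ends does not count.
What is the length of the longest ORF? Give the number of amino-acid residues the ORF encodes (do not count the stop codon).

9

Reverse complement (5'→3'): GTATCCTCATTTCATCATTTATCTACAGACTTGAATCGAAAATGACATTATCGTGG
Frame +1: CCA CGA TAA TGT CAT TTT CGA TTC AAG TCT GTA GAT AAA TGA TGA AAT GAG GAT — no ATG→stop ORF.
Frame +2: CAC GAT AAT GTC ATT TTC GAT TCA AGT CTG TAG ATA AAT GAT GAA ATG AGG ATA — no ATG→stop ORF.
Frame +3: ACG ATA ATG TCA TTT TCG ATT CAA GTC TGT AGA TAA ATG ATG AAA TGA GGA TAC — ATG at 9, stop TAA at 36 → 30 nt; ATG at 39, stop TGA at 48 → 12 nt; ATG at 42, stop TGA at 48 → 9 nt.
Frame -1: GTA TCC TCA TTT CAT CAT TTA TCT ACA GAC TTG AAT CGA AAA TGA CAT TAT CGT — no ATG→stop ORF.
Frame -2: TAT CCT CAT TTC ATC ATT TAT CTA CAG ACT TGA ATC GAA AAT GAC ATT ATC GTG — no ATG→stop ORF.
Frame -3: ATC CTC ATT TCA TCA TTT ATC TAC AGA CTT GAA TCG AAA ATG ACA TTA TCG TGG — no ATG→stop ORF.
Longest: frame +3, positions 9–38, 30 nt = 10 codons = 9 aa. → 9 amino acids.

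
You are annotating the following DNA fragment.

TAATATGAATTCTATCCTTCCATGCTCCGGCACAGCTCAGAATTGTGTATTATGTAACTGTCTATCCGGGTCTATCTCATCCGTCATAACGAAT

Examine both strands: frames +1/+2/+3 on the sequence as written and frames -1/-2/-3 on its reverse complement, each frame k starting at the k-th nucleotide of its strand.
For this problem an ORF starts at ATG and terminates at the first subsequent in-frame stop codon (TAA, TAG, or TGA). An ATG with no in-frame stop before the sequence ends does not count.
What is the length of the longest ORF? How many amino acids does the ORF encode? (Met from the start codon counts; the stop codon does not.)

Reverse complement (5'→3'): ATTCGTTATGACGGATGAGATAGACCCGGATAGACAGTTACATAATACACAATTCTGAGCTGTGCCGGAGCATGGAAGGATAGAATTCATATTA
Frame +1: TAA TAT GAA TTC TAT CCT TCC ATG CTC CGG CAC AGC TCA GAA TTG TGT ATT ATG TAA CTG TCT ATC CGG GTC TAT CTC ATC CGT CAT AAC GAA — ATG at 22, stop TAA at 55 → 36 nt; ATG at 52, stop TAA at 55 → 6 nt.
Frame +2: AAT ATG AAT TCT ATC CTT CCA TGC TCC GGC ACA GCT CAG AAT TGT GTA TTA TGT AAC TGT CTA TCC GGG TCT ATC TCA TCC GTC ATA ACG AAT — no ATG→stop ORF.
Frame +3: ATA TGA ATT CTA TCC TTC CAT GCT CCG GCA CAG CTC AGA ATT GTG TAT TAT GTA ACT GTC TAT CCG GGT CTA TCT CAT CCG TCA TAA CGA — no ATG→stop ORF.
Frame -1: ATT CGT TAT GAC GGA TGA GAT AGA CCC GGA TAG ACA GTT ACA TAA TAC ACA ATT CTG AGC TGT GCC GGA GCA TGG AAG GAT AGA ATT CAT ATT — no ATG→stop ORF.
Frame -2: TTC GTT ATG ACG GAT GAG ATA GAC CCG GAT AGA CAG TTA CAT AAT ACA CAA TTC TGA GCT GTG CCG GAG CAT GGA AGG ATA GAA TTC ATA TTA — ATG at 8, stop TGA at 56 → 51 nt.
Frame -3: TCG TTA TGA CGG ATG AGA TAG ACC CGG ATA GAC AGT TAC ATA ATA CAC AAT TCT GAG CTG TGC CGG AGC ATG GAA GGA TAG AAT TCA TAT — ATG at 15, stop TAG at 21 → 9 nt; ATG at 72, stop TAG at 81 → 12 nt.
Longest: frame -2, positions 8–58, 51 nt = 17 codons = 16 aa. → 16 amino acids.

16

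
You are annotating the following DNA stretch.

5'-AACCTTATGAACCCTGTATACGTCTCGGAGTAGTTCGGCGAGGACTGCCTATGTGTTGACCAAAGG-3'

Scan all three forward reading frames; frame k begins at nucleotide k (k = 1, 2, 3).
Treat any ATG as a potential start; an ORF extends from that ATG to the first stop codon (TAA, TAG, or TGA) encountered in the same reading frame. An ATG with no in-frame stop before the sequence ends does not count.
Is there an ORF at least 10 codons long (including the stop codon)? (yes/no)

no

Frame 1: AAC CTT ATG AAC CCT GTA TAC GTC TCG GAG TAG TTC GGC GAG GAC TGC CTA TGT GTT GAC CAA AGG — ATG at 7, stop TAG at 31 → 27 nt.
Frame 2: ACC TTA TGA ACC CTG TAT ACG TCT CGG AGT AGT TCG GCG AGG ACT GCC TAT GTG TTG ACC AAA — no ATG→stop ORF.
Frame 3: CCT TAT GAA CCC TGT ATA CGT CTC GGA GTA GTT CGG CGA GGA CTG CCT ATG TGT TGA CCA AAG — ATG at 51, stop TGA at 57 → 9 nt.
Largest ORF found is 9 codons < 10, so no.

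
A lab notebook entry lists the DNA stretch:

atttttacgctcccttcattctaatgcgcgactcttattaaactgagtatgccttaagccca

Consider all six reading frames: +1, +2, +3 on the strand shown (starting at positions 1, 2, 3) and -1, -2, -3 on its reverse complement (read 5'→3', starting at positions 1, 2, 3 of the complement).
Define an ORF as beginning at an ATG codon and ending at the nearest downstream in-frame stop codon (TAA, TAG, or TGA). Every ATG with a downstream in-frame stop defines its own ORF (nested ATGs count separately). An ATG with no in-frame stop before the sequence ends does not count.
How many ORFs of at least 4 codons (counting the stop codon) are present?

Reverse complement (5'→3'): TGGGCTTAAGGCATACTCAGTTTAATAAGAGTCGCGCATTAGAATGAAGGGAGCGTAAAAAT
Frame +1: ATT TTT ACG CTC CCT TCA TTC TAA TGC GCG ACT CTT ATT AAA CTG AGT ATG CCT TAA GCC — ATG at 49, stop TAA at 55 → 9 nt.
Frame +2: TTT TTA CGC TCC CTT CAT TCT AAT GCG CGA CTC TTA TTA AAC TGA GTA TGC CTT AAG CCC — no ATG→stop ORF.
Frame +3: TTT TAC GCT CCC TTC ATT CTA ATG CGC GAC TCT TAT TAA ACT GAG TAT GCC TTA AGC CCA — ATG at 24, stop TAA at 39 → 18 nt.
Frame -1: TGG GCT TAA GGC ATA CTC AGT TTA ATA AGA GTC GCG CAT TAG AAT GAA GGG AGC GTA AAA — no ATG→stop ORF.
Frame -2: GGG CTT AAG GCA TAC TCA GTT TAA TAA GAG TCG CGC ATT AGA ATG AAG GGA GCG TAA AAA — ATG at 44, stop TAA at 56 → 15 nt.
Frame -3: GGC TTA AGG CAT ACT CAG TTT AAT AAG AGT CGC GCA TTA GAA TGA AGG GAG CGT AAA AAT — no ATG→stop ORF.
ORFs ≥ 4 codons: frame +3 24–41 (6 codons), frame -2 44–58 (5 codons). Count = 2.

2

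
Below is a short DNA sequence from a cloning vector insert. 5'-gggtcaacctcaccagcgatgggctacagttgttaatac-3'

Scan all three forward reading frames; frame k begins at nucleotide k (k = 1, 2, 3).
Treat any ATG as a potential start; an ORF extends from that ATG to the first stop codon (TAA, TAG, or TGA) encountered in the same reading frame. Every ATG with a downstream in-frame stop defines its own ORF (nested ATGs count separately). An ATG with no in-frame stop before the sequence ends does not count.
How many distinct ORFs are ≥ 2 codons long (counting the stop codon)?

1

Frame 1: GGG TCA ACC TCA CCA GCG ATG GGC TAC AGT TGT TAA TAC — ATG at 19, stop TAA at 34 → 18 nt.
Frame 2: GGT CAA CCT CAC CAG CGA TGG GCT ACA GTT GTT AAT — no ATG→stop ORF.
Frame 3: GTC AAC CTC ACC AGC GAT GGG CTA CAG TTG TTA ATA — no ATG→stop ORF.
ORFs ≥ 2 codons: frame 1 19–36 (6 codons). Count = 1.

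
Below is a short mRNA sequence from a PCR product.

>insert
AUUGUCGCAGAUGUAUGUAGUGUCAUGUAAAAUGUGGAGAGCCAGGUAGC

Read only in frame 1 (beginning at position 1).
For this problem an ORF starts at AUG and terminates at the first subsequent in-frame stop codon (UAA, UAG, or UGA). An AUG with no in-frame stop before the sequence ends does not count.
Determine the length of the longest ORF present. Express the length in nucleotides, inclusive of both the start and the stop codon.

6

Frame 1: AUU GUC GCA GAU GUA UGU AGU GUC AUG UAA AAU GUG GAG AGC CAG GUA — AUG at 25, stop UAA at 28 → 6 nt.
Longest: frame 1, positions 25–30, 6 nt = 2 codons = 1 aa. → 6 nucleotides.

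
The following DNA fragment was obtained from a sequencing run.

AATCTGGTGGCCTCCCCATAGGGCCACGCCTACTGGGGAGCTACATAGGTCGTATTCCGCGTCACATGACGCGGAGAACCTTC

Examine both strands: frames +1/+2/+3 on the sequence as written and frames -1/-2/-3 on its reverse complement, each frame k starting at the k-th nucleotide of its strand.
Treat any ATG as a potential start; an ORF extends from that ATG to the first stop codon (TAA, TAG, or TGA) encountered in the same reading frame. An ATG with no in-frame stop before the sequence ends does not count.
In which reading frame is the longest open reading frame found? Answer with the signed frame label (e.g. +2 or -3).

-2

Reverse complement (5'→3'): GAAGGTTCTCCGCGTCATGTGACGCGGAATACGACCTATGTAGCTCCCCAGTAGGCGTGGCCCTATGGGGAGGCCACCAGATT
Frame +1: AAT CTG GTG GCC TCC CCA TAG GGC CAC GCC TAC TGG GGA GCT ACA TAG GTC GTA TTC CGC GTC ACA TGA CGC GGA GAA CCT — no ATG→stop ORF.
Frame +2: ATC TGG TGG CCT CCC CAT AGG GCC ACG CCT ACT GGG GAG CTA CAT AGG TCG TAT TCC GCG TCA CAT GAC GCG GAG AAC CTT — no ATG→stop ORF.
Frame +3: TCT GGT GGC CTC CCC ATA GGG CCA CGC CTA CTG GGG AGC TAC ATA GGT CGT ATT CCG CGT CAC ATG ACG CGG AGA ACC TTC — no ATG→stop ORF.
Frame -1: GAA GGT TCT CCG CGT CAT GTG ACG CGG AAT ACG ACC TAT GTA GCT CCC CAG TAG GCG TGG CCC TAT GGG GAG GCC ACC AGA — no ATG→stop ORF.
Frame -2: AAG GTT CTC CGC GTC ATG TGA CGC GGA ATA CGA CCT ATG TAG CTC CCC AGT AGG CGT GGC CCT ATG GGG AGG CCA CCA GAT — ATG at 17, stop TGA at 20 → 6 nt; ATG at 38, stop TAG at 41 → 6 nt.
Frame -3: AGG TTC TCC GCG TCA TGT GAC GCG GAA TAC GAC CTA TGT AGC TCC CCA GTA GGC GTG GCC CTA TGG GGA GGC CAC CAG ATT — no ATG→stop ORF.
Longest ORF is 6 nt in frame -2 (positions 17–22).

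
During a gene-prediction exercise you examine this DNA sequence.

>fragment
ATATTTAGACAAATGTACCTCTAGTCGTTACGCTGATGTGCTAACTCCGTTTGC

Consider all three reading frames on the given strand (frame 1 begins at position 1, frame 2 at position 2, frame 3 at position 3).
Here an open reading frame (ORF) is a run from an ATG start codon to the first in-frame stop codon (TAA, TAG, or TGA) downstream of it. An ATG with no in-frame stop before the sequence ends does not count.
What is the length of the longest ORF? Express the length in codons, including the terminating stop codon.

Frame 1: ATA TTT AGA CAA ATG TAC CTC TAG TCG TTA CGC TGA TGT GCT AAC TCC GTT TGC — ATG at 13, stop TAG at 22 → 12 nt.
Frame 2: TAT TTA GAC AAA TGT ACC TCT AGT CGT TAC GCT GAT GTG CTA ACT CCG TTT — no ATG→stop ORF.
Frame 3: ATT TAG ACA AAT GTA CCT CTA GTC GTT ACG CTG ATG TGC TAA CTC CGT TTG — ATG at 36, stop TAA at 42 → 9 nt.
Longest: frame 1, positions 13–24, 12 nt = 4 codons = 3 aa. → 4 codons.

4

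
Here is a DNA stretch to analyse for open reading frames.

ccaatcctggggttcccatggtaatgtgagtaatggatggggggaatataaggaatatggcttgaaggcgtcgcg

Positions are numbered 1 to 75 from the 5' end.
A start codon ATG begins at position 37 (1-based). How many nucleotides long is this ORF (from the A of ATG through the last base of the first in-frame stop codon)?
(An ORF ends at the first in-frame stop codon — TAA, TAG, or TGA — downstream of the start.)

15

Codons from position 37: ATG (37–39), GGG (40–42), GGA (43–45), ATA (46–48), TAA (49–51).
TAA is the first in-frame stop; ORF spans 37–51, 15 nucleotides.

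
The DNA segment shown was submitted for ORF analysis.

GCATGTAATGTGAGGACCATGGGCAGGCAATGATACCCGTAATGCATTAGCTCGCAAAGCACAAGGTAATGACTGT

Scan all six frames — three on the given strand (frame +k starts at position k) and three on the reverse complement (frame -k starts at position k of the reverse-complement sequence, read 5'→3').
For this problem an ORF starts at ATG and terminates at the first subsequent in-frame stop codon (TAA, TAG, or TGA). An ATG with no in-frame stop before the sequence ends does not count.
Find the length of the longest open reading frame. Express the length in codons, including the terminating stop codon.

7

Reverse complement (5'→3'): ACAGTCATTACCTTGTGCTTTGCGAGCTAATGCATTACGGGTATCATTGCCTGCCCATGGTCCTCACATTACATGC
Frame +1: GCA TGT AAT GTG AGG ACC ATG GGC AGG CAA TGA TAC CCG TAA TGC ATT AGC TCG CAA AGC ACA AGG TAA TGA CTG — ATG at 19, stop TGA at 31 → 15 nt.
Frame +2: CAT GTA ATG TGA GGA CCA TGG GCA GGC AAT GAT ACC CGT AAT GCA TTA GCT CGC AAA GCA CAA GGT AAT GAC TGT — ATG at 8, stop TGA at 11 → 6 nt.
Frame +3: ATG TAA TGT GAG GAC CAT GGG CAG GCA ATG ATA CCC GTA ATG CAT TAG CTC GCA AAG CAC AAG GTA ATG ACT — ATG at 3, stop TAA at 6 → 6 nt; ATG at 30, stop TAG at 48 → 21 nt; ATG at 42, stop TAG at 48 → 9 nt.
Frame -1: ACA GTC ATT ACC TTG TGC TTT GCG AGC TAA TGC ATT ACG GGT ATC ATT GCC TGC CCA TGG TCC TCA CAT TAC ATG — no ATG→stop ORF.
Frame -2: CAG TCA TTA CCT TGT GCT TTG CGA GCT AAT GCA TTA CGG GTA TCA TTG CCT GCC CAT GGT CCT CAC ATT ACA TGC — no ATG→stop ORF.
Frame -3: AGT CAT TAC CTT GTG CTT TGC GAG CTA ATG CAT TAC GGG TAT CAT TGC CTG CCC ATG GTC CTC ACA TTA CAT — no ATG→stop ORF.
Longest: frame +3, positions 30–50, 21 nt = 7 codons = 6 aa. → 7 codons.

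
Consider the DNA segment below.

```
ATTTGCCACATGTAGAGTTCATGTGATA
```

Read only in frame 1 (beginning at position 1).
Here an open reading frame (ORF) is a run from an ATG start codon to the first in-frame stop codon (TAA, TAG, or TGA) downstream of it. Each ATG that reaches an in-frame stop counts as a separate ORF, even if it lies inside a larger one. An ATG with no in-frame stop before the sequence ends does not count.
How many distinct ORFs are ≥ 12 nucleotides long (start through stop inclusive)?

0

Frame 1: ATT TGC CAC ATG TAG AGT TCA TGT GAT — ATG at 10, stop TAG at 13 → 6 nt.
No ORF reaches 12 nucleotides. Count = 0.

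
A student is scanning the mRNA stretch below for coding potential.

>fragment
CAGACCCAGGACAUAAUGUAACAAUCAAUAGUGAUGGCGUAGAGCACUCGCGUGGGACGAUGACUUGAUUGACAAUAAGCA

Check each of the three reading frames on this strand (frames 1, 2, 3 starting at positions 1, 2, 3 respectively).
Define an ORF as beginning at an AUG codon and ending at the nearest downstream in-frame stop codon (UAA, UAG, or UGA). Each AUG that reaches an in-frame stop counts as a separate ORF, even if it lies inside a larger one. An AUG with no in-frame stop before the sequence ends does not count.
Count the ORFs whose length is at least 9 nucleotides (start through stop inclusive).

2

Frame 1: CAG ACC CAG GAC AUA AUG UAA CAA UCA AUA GUG AUG GCG UAG AGC ACU CGC GUG GGA CGA UGA CUU GAU UGA CAA UAA GCA — AUG at 16, stop UAA at 19 → 6 nt; AUG at 34, stop UAG at 40 → 9 nt.
Frame 2: AGA CCC AGG ACA UAA UGU AAC AAU CAA UAG UGA UGG CGU AGA GCA CUC GCG UGG GAC GAU GAC UUG AUU GAC AAU AAG — no AUG→stop ORF.
Frame 3: GAC CCA GGA CAU AAU GUA ACA AUC AAU AGU GAU GGC GUA GAG CAC UCG CGU GGG ACG AUG ACU UGA UUG ACA AUA AGC — AUG at 60, stop UGA at 66 → 9 nt.
ORFs ≥ 9 nucleotides: frame 1 34–42 (9 nucleotides), frame 3 60–68 (9 nucleotides). Count = 2.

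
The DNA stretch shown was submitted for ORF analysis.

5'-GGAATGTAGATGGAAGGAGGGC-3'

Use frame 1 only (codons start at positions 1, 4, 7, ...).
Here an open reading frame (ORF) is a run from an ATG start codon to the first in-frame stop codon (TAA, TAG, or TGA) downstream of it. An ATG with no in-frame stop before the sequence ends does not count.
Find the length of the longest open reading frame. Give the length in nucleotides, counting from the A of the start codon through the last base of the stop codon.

6

Frame 1: GGA ATG TAG ATG GAA GGA GGG — ATG at 4, stop TAG at 7 → 6 nt.
Longest: frame 1, positions 4–9, 6 nt = 2 codons = 1 aa. → 6 nucleotides.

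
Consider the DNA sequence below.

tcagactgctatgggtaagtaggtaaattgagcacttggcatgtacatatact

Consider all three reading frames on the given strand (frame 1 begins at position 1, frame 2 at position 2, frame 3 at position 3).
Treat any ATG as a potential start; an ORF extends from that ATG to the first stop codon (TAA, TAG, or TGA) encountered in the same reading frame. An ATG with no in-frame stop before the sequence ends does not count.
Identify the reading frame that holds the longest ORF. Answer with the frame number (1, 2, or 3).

Frame 1: TCA GAC TGC TAT GGG TAA GTA GGT AAA TTG AGC ACT TGG CAT GTA CAT ATA — no ATG→stop ORF.
Frame 2: CAG ACT GCT ATG GGT AAG TAG GTA AAT TGA GCA CTT GGC ATG TAC ATA TAC — ATG at 11, stop TAG at 20 → 12 nt.
Frame 3: AGA CTG CTA TGG GTA AGT AGG TAA ATT GAG CAC TTG GCA TGT ACA TAT ACT — no ATG→stop ORF.
Longest ORF is 12 nt in frame 2 (positions 11–22).

2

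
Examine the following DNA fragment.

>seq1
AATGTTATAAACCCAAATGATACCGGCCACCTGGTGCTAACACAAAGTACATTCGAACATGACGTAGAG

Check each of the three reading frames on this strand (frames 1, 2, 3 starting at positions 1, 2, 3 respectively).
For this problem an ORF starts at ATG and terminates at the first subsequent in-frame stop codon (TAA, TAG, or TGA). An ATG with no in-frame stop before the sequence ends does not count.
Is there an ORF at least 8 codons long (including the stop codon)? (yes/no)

yes

Frame 1: AAT GTT ATA AAC CCA AAT GAT ACC GGC CAC CTG GTG CTA ACA CAA AGT ACA TTC GAA CAT GAC GTA GAG — no ATG→stop ORF.
Frame 2: ATG TTA TAA ACC CAA ATG ATA CCG GCC ACC TGG TGC TAA CAC AAA GTA CAT TCG AAC ATG ACG TAG — ATG at 2, stop TAA at 8 → 9 nt; ATG at 17, stop TAA at 38 → 24 nt; ATG at 59, stop TAG at 65 → 9 nt.
Frame 3: TGT TAT AAA CCC AAA TGA TAC CGG CCA CCT GGT GCT AAC ACA AAG TAC ATT CGA ACA TGA CGT AGA — no ATG→stop ORF.
Frame 2 has an ORF of 8 codons (positions 17–40) ≥ 8, so yes.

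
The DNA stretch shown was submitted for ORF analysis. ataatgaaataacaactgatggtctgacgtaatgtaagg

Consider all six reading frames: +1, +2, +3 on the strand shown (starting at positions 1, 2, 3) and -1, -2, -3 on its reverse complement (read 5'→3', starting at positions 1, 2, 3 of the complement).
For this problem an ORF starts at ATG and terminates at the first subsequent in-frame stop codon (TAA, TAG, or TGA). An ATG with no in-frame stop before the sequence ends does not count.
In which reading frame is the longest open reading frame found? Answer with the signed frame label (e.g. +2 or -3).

Reverse complement (5'→3'): CCTTACATTACGTCAGACCATCAGTTGTTATTTCATTAT
Frame +1: ATA ATG AAA TAA CAA CTG ATG GTC TGA CGT AAT GTA AGG — ATG at 4, stop TAA at 10 → 9 nt; ATG at 19, stop TGA at 25 → 9 nt.
Frame +2: TAA TGA AAT AAC AAC TGA TGG TCT GAC GTA ATG TAA — ATG at 32, stop TAA at 35 → 6 nt.
Frame +3: AAT GAA ATA ACA ACT GAT GGT CTG ACG TAA TGT AAG — no ATG→stop ORF.
Frame -1: CCT TAC ATT ACG TCA GAC CAT CAG TTG TTA TTT CAT TAT — no ATG→stop ORF.
Frame -2: CTT ACA TTA CGT CAG ACC ATC AGT TGT TAT TTC ATT — no ATG→stop ORF.
Frame -3: TTA CAT TAC GTC AGA CCA TCA GTT GTT ATT TCA TTA — no ATG→stop ORF.
Longest ORF is 9 nt in frame +1 (positions 4–12).

+1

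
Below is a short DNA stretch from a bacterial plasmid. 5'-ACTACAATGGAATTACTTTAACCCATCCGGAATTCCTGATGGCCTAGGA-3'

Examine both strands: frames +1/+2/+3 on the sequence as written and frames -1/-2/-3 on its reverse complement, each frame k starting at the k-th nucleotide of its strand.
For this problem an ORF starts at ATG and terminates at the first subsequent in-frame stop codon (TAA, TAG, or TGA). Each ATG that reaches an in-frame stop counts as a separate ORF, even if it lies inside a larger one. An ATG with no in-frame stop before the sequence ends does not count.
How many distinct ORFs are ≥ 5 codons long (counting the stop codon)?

1

Reverse complement (5'→3'): TCCTAGGCCATCAGGAATTCCGGATGGGTTAAAGTAATTCCATTGTAGT
Frame +1: ACT ACA ATG GAA TTA CTT TAA CCC ATC CGG AAT TCC TGA TGG CCT AGG — ATG at 7, stop TAA at 19 → 15 nt.
Frame +2: CTA CAA TGG AAT TAC TTT AAC CCA TCC GGA ATT CCT GAT GGC CTA GGA — no ATG→stop ORF.
Frame +3: TAC AAT GGA ATT ACT TTA ACC CAT CCG GAA TTC CTG ATG GCC TAG — ATG at 39, stop TAG at 45 → 9 nt.
Frame -1: TCC TAG GCC ATC AGG AAT TCC GGA TGG GTT AAA GTA ATT CCA TTG TAG — no ATG→stop ORF.
Frame -2: CCT AGG CCA TCA GGA ATT CCG GAT GGG TTA AAG TAA TTC CAT TGT AGT — no ATG→stop ORF.
Frame -3: CTA GGC CAT CAG GAA TTC CGG ATG GGT TAA AGT AAT TCC ATT GTA — ATG at 24, stop TAA at 30 → 9 nt.
ORFs ≥ 5 codons: frame +1 7–21 (5 codons). Count = 1.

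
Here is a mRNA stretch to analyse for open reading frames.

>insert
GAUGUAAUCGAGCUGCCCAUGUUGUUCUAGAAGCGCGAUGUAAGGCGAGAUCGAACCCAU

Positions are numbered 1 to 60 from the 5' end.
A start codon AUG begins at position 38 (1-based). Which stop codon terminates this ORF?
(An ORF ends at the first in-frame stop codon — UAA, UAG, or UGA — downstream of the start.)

Codons from position 38: AUG (38–40), UAA (41–43).
The first in-frame stop codon is UAA.

UAA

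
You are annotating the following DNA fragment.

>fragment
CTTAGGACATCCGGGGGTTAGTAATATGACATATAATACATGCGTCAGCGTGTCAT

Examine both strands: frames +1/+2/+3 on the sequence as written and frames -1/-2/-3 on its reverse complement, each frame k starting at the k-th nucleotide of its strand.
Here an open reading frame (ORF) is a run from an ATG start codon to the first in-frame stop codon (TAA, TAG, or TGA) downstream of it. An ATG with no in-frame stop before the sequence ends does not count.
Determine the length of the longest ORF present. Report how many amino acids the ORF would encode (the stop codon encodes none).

Reverse complement (5'→3'): ATGACACGCTGACGCATGTATTATATGTCATATTACTAACCCCCGGATGTCCTAAG
Frame +1: CTT AGG ACA TCC GGG GGT TAG TAA TAT GAC ATA TAA TAC ATG CGT CAG CGT GTC — no ATG→stop ORF.
Frame +2: TTA GGA CAT CCG GGG GTT AGT AAT ATG ACA TAT AAT ACA TGC GTC AGC GTG TCA — no ATG→stop ORF.
Frame +3: TAG GAC ATC CGG GGG TTA GTA ATA TGA CAT ATA ATA CAT GCG TCA GCG TGT CAT — no ATG→stop ORF.
Frame -1: ATG ACA CGC TGA CGC ATG TAT TAT ATG TCA TAT TAC TAA CCC CCG GAT GTC CTA — ATG at 1, stop TGA at 10 → 12 nt; ATG at 16, stop TAA at 37 → 24 nt; ATG at 25, stop TAA at 37 → 15 nt.
Frame -2: TGA CAC GCT GAC GCA TGT ATT ATA TGT CAT ATT ACT AAC CCC CGG ATG TCC TAA — ATG at 47, stop TAA at 53 → 9 nt.
Frame -3: GAC ACG CTG ACG CAT GTA TTA TAT GTC ATA TTA CTA ACC CCC GGA TGT CCT AAG — no ATG→stop ORF.
Longest: frame -1, positions 16–39, 24 nt = 8 codons = 7 aa. → 7 amino acids.

7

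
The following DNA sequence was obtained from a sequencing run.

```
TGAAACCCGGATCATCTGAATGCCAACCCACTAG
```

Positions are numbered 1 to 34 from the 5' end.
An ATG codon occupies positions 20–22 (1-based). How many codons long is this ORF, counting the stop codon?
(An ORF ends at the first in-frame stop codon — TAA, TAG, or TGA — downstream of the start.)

5

Codons from position 20: ATG (20–22), CCA (23–25), ACC (26–28), CAC (29–31), TAG (32–34).
TAG is the first in-frame stop; that's 5 codons including the stop.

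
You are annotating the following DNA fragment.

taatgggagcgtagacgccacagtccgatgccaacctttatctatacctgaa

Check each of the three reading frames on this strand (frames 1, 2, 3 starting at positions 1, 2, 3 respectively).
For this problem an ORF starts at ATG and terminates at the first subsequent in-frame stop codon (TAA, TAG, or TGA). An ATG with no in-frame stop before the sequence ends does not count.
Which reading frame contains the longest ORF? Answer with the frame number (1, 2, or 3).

1

Frame 1: TAA TGG GAG CGT AGA CGC CAC AGT CCG ATG CCA ACC TTT ATC TAT ACC TGA — ATG at 28, stop TGA at 49 → 24 nt.
Frame 2: AAT GGG AGC GTA GAC GCC ACA GTC CGA TGC CAA CCT TTA TCT ATA CCT GAA — no ATG→stop ORF.
Frame 3: ATG GGA GCG TAG ACG CCA CAG TCC GAT GCC AAC CTT TAT CTA TAC CTG — ATG at 3, stop TAG at 12 → 12 nt.
Longest ORF is 24 nt in frame 1 (positions 28–51).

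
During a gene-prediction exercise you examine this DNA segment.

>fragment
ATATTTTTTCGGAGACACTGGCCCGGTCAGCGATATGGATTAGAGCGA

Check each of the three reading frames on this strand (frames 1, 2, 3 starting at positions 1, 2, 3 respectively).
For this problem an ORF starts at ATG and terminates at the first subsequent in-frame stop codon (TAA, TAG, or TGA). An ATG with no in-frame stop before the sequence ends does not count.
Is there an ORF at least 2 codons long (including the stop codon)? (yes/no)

yes

Frame 1: ATA TTT TTT CGG AGA CAC TGG CCC GGT CAG CGA TAT GGA TTA GAG CGA — no ATG→stop ORF.
Frame 2: TAT TTT TTC GGA GAC ACT GGC CCG GTC AGC GAT ATG GAT TAG AGC — ATG at 35, stop TAG at 41 → 9 nt.
Frame 3: ATT TTT TCG GAG ACA CTG GCC CGG TCA GCG ATA TGG ATT AGA GCG — no ATG→stop ORF.
Frame 2 has an ORF of 3 codons (positions 35–43) ≥ 2, so yes.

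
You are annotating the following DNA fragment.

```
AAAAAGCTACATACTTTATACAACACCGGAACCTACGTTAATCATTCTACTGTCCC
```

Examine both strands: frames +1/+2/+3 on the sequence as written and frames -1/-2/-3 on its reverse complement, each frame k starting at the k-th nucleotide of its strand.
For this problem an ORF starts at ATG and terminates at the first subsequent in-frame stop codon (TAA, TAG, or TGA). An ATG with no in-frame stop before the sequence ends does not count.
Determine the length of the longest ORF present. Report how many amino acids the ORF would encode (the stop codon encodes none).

Reverse complement (5'→3'): GGGACAGTAGAATGATTAACGTAGGTTCCGGTGTTGTATAAAGTATGTAGCTTTTT
Frame +1: AAA AAG CTA CAT ACT TTA TAC AAC ACC GGA ACC TAC GTT AAT CAT TCT ACT GTC — no ATG→stop ORF.
Frame +2: AAA AGC TAC ATA CTT TAT ACA ACA CCG GAA CCT ACG TTA ATC ATT CTA CTG TCC — no ATG→stop ORF.
Frame +3: AAA GCT ACA TAC TTT ATA CAA CAC CGG AAC CTA CGT TAA TCA TTC TAC TGT CCC — no ATG→stop ORF.
Frame -1: GGG ACA GTA GAA TGA TTA ACG TAG GTT CCG GTG TTG TAT AAA GTA TGT AGC TTT — no ATG→stop ORF.
Frame -2: GGA CAG TAG AAT GAT TAA CGT AGG TTC CGG TGT TGT ATA AAG TAT GTA GCT TTT — no ATG→stop ORF.
Frame -3: GAC AGT AGA ATG ATT AAC GTA GGT TCC GGT GTT GTA TAA AGT ATG TAG CTT TTT — ATG at 12, stop TAA at 39 → 30 nt; ATG at 45, stop TAG at 48 → 6 nt.
Longest: frame -3, positions 12–41, 30 nt = 10 codons = 9 aa. → 9 amino acids.

9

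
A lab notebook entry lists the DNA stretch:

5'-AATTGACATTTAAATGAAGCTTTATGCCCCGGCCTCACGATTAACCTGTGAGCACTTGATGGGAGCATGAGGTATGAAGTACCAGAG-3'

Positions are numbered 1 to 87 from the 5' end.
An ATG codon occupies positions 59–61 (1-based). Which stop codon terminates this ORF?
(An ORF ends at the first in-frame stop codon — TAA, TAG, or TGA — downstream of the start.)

TGA

Codons from position 59: ATG (59–61), GGA (62–64), GCA (65–67), TGA (68–70).
The first in-frame stop codon is TGA.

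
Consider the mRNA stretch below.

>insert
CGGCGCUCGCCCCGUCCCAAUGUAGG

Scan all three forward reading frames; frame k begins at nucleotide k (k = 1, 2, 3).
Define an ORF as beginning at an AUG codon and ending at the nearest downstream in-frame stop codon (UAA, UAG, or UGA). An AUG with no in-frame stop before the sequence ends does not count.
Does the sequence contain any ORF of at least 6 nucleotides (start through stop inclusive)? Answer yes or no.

yes

Frame 1: CGG CGC UCG CCC CGU CCC AAU GUA — no AUG→stop ORF.
Frame 2: GGC GCU CGC CCC GUC CCA AUG UAG — AUG at 20, stop UAG at 23 → 6 nt.
Frame 3: GCG CUC GCC CCG UCC CAA UGU AGG — no AUG→stop ORF.
Frame 2 has an ORF of 6 nucleotides (positions 20–25) ≥ 6, so yes.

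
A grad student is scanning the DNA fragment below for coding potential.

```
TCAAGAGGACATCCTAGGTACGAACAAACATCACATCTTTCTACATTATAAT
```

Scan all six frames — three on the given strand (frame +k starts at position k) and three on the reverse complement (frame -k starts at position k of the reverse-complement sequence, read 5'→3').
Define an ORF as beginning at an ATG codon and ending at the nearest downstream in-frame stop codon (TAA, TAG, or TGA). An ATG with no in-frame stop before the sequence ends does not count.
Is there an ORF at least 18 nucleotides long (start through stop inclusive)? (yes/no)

Reverse complement (5'→3'): ATTATAATGTAGAAAGATGTGATGTTTGTTCGTACCTAGGATGTCCTCTTGA
Frame +1: TCA AGA GGA CAT CCT AGG TAC GAA CAA ACA TCA CAT CTT TCT ACA TTA TAA — no ATG→stop ORF.
Frame +2: CAA GAG GAC ATC CTA GGT ACG AAC AAA CAT CAC ATC TTT CTA CAT TAT AAT — no ATG→stop ORF.
Frame +3: AAG AGG ACA TCC TAG GTA CGA ACA AAC ATC ACA TCT TTC TAC ATT ATA — no ATG→stop ORF.
Frame -1: ATT ATA ATG TAG AAA GAT GTG ATG TTT GTT CGT ACC TAG GAT GTC CTC TTG — ATG at 7, stop TAG at 10 → 6 nt; ATG at 22, stop TAG at 37 → 18 nt.
Frame -2: TTA TAA TGT AGA AAG ATG TGA TGT TTG TTC GTA CCT AGG ATG TCC TCT TGA — ATG at 17, stop TGA at 20 → 6 nt; ATG at 41, stop TGA at 50 → 12 nt.
Frame -3: TAT AAT GTA GAA AGA TGT GAT GTT TGT TCG TAC CTA GGA TGT CCT CTT — no ATG→stop ORF.
Frame -1 has an ORF of 18 nucleotides (positions 22–39) ≥ 18, so yes.

yes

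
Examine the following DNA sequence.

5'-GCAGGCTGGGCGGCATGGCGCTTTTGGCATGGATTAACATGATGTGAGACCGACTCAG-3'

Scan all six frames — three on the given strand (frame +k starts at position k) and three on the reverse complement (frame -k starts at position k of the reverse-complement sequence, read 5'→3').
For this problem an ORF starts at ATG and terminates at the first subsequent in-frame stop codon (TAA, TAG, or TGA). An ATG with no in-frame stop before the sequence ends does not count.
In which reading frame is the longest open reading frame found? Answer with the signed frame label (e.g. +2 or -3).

+3

Reverse complement (5'→3'): CTGAGTCGGTCTCACATCATGTTAATCCATGCCAAAAGCGCCATGCCGCCCAGCCTGC
Frame +1: GCA GGC TGG GCG GCA TGG CGC TTT TGG CAT GGA TTA ACA TGA TGT GAG ACC GAC TCA — no ATG→stop ORF.
Frame +2: CAG GCT GGG CGG CAT GGC GCT TTT GGC ATG GAT TAA CAT GAT GTG AGA CCG ACT CAG — ATG at 29, stop TAA at 35 → 9 nt.
Frame +3: AGG CTG GGC GGC ATG GCG CTT TTG GCA TGG ATT AAC ATG ATG TGA GAC CGA CTC — ATG at 15, stop TGA at 45 → 33 nt; ATG at 39, stop TGA at 45 → 9 nt; ATG at 42, stop TGA at 45 → 6 nt.
Frame -1: CTG AGT CGG TCT CAC ATC ATG TTA ATC CAT GCC AAA AGC GCC ATG CCG CCC AGC CTG — no ATG→stop ORF.
Frame -2: TGA GTC GGT CTC ACA TCA TGT TAA TCC ATG CCA AAA GCG CCA TGC CGC CCA GCC TGC — no ATG→stop ORF.
Frame -3: GAG TCG GTC TCA CAT CAT GTT AAT CCA TGC CAA AAG CGC CAT GCC GCC CAG CCT — no ATG→stop ORF.
Longest ORF is 33 nt in frame +3 (positions 15–47).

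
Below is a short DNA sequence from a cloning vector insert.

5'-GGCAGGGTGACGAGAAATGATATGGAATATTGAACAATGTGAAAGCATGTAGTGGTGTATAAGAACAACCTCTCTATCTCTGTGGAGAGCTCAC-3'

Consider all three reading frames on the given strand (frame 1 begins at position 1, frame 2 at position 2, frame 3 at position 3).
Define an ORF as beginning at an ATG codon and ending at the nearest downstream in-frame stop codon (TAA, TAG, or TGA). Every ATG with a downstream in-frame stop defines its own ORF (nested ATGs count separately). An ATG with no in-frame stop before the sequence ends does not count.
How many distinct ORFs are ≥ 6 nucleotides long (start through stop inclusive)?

Frame 1: GGC AGG GTG ACG AGA AAT GAT ATG GAA TAT TGA ACA ATG TGA AAG CAT GTA GTG GTG TAT AAG AAC AAC CTC TCT ATC TCT GTG GAG AGC TCA — ATG at 22, stop TGA at 31 → 12 nt; ATG at 37, stop TGA at 40 → 6 nt.
Frame 2: GCA GGG TGA CGA GAA ATG ATA TGG AAT ATT GAA CAA TGT GAA AGC ATG TAG TGG TGT ATA AGA ACA ACC TCT CTA TCT CTG TGG AGA GCT CAC — ATG at 17, stop TAG at 50 → 36 nt; ATG at 47, stop TAG at 50 → 6 nt.
Frame 3: CAG GGT GAC GAG AAA TGA TAT GGA ATA TTG AAC AAT GTG AAA GCA TGT AGT GGT GTA TAA GAA CAA CCT CTC TAT CTC TGT GGA GAG CTC — no ATG→stop ORF.
ORFs ≥ 6 nucleotides: frame 1 22–33 (12 nucleotides), frame 1 37–42 (6 nucleotides), frame 2 17–52 (36 nucleotides), frame 2 47–52 (6 nucleotides). Count = 4.

4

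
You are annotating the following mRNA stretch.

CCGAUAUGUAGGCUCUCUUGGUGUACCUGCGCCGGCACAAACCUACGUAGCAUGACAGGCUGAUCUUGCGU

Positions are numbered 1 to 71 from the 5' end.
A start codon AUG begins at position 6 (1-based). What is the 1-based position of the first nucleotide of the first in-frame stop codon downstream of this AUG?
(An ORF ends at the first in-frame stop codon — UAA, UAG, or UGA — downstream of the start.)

Codons from position 6: AUG (6–8), UAG (9–11).
UAG is a stop codon; it begins at position 9.

9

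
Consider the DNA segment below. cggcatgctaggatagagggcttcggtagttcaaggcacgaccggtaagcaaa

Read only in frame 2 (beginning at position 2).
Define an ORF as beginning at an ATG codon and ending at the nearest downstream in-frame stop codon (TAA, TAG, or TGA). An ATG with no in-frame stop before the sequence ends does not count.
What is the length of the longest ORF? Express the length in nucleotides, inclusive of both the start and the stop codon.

12

Frame 2: GGC ATG CTA GGA TAG AGG GCT TCG GTA GTT CAA GGC ACG ACC GGT AAG CAA — ATG at 5, stop TAG at 14 → 12 nt.
Longest: frame 2, positions 5–16, 12 nt = 4 codons = 3 aa. → 12 nucleotides.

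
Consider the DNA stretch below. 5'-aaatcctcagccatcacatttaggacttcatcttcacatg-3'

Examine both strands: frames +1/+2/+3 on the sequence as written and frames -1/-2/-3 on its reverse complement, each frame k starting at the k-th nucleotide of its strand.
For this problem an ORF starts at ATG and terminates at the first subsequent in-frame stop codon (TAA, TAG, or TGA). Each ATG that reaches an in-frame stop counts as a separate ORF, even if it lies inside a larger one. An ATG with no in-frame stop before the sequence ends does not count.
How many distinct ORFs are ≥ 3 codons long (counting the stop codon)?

1

Reverse complement (5'→3'): CATGTGAAGATGAAGTCCTAAATGTGATGGCTGAGGATTT
Frame +1: AAA TCC TCA GCC ATC ACA TTT AGG ACT TCA TCT TCA CAT — no ATG→stop ORF.
Frame +2: AAT CCT CAG CCA TCA CAT TTA GGA CTT CAT CTT CAC ATG — no ATG→stop ORF.
Frame +3: ATC CTC AGC CAT CAC ATT TAG GAC TTC ATC TTC ACA — no ATG→stop ORF.
Frame -1: CAT GTG AAG ATG AAG TCC TAA ATG TGA TGG CTG AGG ATT — ATG at 10, stop TAA at 19 → 12 nt; ATG at 22, stop TGA at 25 → 6 nt.
Frame -2: ATG TGA AGA TGA AGT CCT AAA TGT GAT GGC TGA GGA TTT — ATG at 2, stop TGA at 5 → 6 nt.
Frame -3: TGT GAA GAT GAA GTC CTA AAT GTG ATG GCT GAG GAT — no ATG→stop ORF.
ORFs ≥ 3 codons: frame -1 10–21 (4 codons). Count = 1.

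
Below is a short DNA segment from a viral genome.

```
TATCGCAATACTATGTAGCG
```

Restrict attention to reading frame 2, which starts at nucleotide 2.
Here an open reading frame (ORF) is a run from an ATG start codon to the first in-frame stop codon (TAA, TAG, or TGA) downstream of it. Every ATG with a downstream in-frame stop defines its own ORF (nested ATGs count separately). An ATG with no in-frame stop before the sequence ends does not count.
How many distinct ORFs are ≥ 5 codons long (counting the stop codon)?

Frame 2: ATC GCA ATA CTA TGT AGC — no ATG→stop ORF.
No ORF reaches 5 codons. Count = 0.

0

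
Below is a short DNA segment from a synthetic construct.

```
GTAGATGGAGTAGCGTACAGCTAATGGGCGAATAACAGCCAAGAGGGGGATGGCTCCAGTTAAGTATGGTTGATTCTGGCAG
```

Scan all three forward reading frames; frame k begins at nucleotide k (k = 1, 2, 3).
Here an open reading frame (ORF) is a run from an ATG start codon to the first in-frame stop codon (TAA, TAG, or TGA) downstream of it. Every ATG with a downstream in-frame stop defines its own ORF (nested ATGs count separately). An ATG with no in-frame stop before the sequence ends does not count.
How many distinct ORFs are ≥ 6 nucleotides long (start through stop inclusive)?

3

Frame 1: GTA GAT GGA GTA GCG TAC AGC TAA TGG GCG AAT AAC AGC CAA GAG GGG GAT GGC TCC AGT TAA GTA TGG TTG ATT CTG GCA — no ATG→stop ORF.
Frame 2: TAG ATG GAG TAG CGT ACA GCT AAT GGG CGA ATA ACA GCC AAG AGG GGG ATG GCT CCA GTT AAG TAT GGT TGA TTC TGG CAG — ATG at 5, stop TAG at 11 → 9 nt; ATG at 50, stop TGA at 71 → 24 nt.
Frame 3: AGA TGG AGT AGC GTA CAG CTA ATG GGC GAA TAA CAG CCA AGA GGG GGA TGG CTC CAG TTA AGT ATG GTT GAT TCT GGC — ATG at 24, stop TAA at 33 → 12 nt.
ORFs ≥ 6 nucleotides: frame 2 5–13 (9 nucleotides), frame 2 50–73 (24 nucleotides), frame 3 24–35 (12 nucleotides). Count = 3.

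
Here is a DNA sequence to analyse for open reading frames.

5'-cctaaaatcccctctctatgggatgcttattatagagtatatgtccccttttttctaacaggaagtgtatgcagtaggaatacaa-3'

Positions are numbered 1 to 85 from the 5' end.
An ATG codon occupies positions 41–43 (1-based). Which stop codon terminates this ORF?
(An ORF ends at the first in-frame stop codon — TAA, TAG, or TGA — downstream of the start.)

Codons from position 41: ATG (41–43), TCC (44–46), CCT (47–49), TTT (50–52), TTC (53–55), TAA (56–58).
The first in-frame stop codon is TAA.

TAA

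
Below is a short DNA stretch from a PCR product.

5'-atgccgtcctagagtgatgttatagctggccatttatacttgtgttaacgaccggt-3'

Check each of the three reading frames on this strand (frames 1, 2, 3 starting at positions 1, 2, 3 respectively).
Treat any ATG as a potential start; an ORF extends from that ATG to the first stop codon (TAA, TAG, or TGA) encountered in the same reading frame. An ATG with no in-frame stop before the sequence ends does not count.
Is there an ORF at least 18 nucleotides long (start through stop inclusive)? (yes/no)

no

Frame 1: ATG CCG TCC TAG AGT GAT GTT ATA GCT GGC CAT TTA TAC TTG TGT TAA CGA CCG — ATG at 1, stop TAG at 10 → 12 nt.
Frame 2: TGC CGT CCT AGA GTG ATG TTA TAG CTG GCC ATT TAT ACT TGT GTT AAC GAC CGG — ATG at 17, stop TAG at 23 → 9 nt.
Frame 3: GCC GTC CTA GAG TGA TGT TAT AGC TGG CCA TTT ATA CTT GTG TTA ACG ACC GGT — no ATG→stop ORF.
Largest ORF found is 12 nucleotides < 18, so no.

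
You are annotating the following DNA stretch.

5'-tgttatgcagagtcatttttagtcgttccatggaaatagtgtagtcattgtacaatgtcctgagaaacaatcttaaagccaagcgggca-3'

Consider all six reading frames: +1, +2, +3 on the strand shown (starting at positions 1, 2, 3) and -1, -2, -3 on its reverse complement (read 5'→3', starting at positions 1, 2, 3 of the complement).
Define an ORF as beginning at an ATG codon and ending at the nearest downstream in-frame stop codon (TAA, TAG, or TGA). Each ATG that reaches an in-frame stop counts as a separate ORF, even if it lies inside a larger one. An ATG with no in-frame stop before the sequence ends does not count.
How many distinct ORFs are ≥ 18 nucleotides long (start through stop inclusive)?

Reverse complement (5'→3'): TGCCCGCTTGGCTTTAAGATTGTTTCTCAGGACATTGTACAATGACTACACTATTTCCATGGAACGACTAAAAATGACTCTGCATAACA
Frame +1: TGT TAT GCA GAG TCA TTT TTA GTC GTT CCA TGG AAA TAG TGT AGT CAT TGT ACA ATG TCC TGA GAA ACA ATC TTA AAG CCA AGC GGG — ATG at 55, stop TGA at 61 → 9 nt.
Frame +2: GTT ATG CAG AGT CAT TTT TAG TCG TTC CAT GGA AAT AGT GTA GTC ATT GTA CAA TGT CCT GAG AAA CAA TCT TAA AGC CAA GCG GGC — ATG at 5, stop TAG at 20 → 18 nt.
Frame +3: TTA TGC AGA GTC ATT TTT AGT CGT TCC ATG GAA ATA GTG TAG TCA TTG TAC AAT GTC CTG AGA AAC AAT CTT AAA GCC AAG CGG GCA — ATG at 30, stop TAG at 42 → 15 nt.
Frame -1: TGC CCG CTT GGC TTT AAG ATT GTT TCT CAG GAC ATT GTA CAA TGA CTA CAC TAT TTC CAT GGA ACG ACT AAA AAT GAC TCT GCA TAA — no ATG→stop ORF.
Frame -2: GCC CGC TTG GCT TTA AGA TTG TTT CTC AGG ACA TTG TAC AAT GAC TAC ACT ATT TCC ATG GAA CGA CTA AAA ATG ACT CTG CAT AAC — no ATG→stop ORF.
Frame -3: CCC GCT TGG CTT TAA GAT TGT TTC TCA GGA CAT TGT ACA ATG ACT ACA CTA TTT CCA TGG AAC GAC TAA AAA TGA CTC TGC ATA ACA — ATG at 42, stop TAA at 69 → 30 nt.
ORFs ≥ 18 nucleotides: frame +2 5–22 (18 nucleotides), frame -3 42–71 (30 nucleotides). Count = 2.

2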